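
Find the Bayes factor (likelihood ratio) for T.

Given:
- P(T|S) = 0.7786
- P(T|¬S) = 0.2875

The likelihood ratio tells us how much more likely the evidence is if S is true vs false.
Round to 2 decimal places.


Likelihood Ratio (LR) = P(T|S) / P(T|¬S)

LR = 0.7786 / 0.2875
   = 2.71

The evidence is 2.71 times more likely if S is true than if S is false.
LR > 1, so observing T raises the odds in favor of S.


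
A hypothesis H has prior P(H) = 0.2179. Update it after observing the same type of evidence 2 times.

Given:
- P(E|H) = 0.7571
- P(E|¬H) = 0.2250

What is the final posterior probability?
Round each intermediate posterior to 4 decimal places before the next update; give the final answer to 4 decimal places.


Sequential Bayesian updating:

Initial prior: P(H) = 0.2179

Update 1:
  P(E) = 0.7571 × 0.2179 + 0.2250 × 0.7821 = 0.16497209 + 0.17597250 = 0.34094459
  P(H|E) = 0.16497209 / 0.34094459 = 0.4839

Update 2:
  P(E) = 0.7571 × 0.4839 + 0.2250 × 0.5161 = 0.36636069 + 0.11612250 = 0.48248319
  P(H|E) = 0.36636069 / 0.48248319 = 0.7593

Final posterior: 0.7593


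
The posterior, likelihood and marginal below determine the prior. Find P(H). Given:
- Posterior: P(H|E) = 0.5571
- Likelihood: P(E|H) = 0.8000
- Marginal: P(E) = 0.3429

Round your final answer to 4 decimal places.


From Bayes' theorem: P(H|E) = P(E|H) × P(H) / P(E)

Rearranging for P(H):
P(H) = P(H|E) × P(E) / P(E|H)
     = 0.5571 × 0.3429 / 0.8000
     = 0.19102959 / 0.8000
     = 0.2388


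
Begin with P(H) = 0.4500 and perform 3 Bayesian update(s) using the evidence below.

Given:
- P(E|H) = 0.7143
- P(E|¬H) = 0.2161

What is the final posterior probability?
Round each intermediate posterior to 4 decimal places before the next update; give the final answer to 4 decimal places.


Sequential Bayesian updating:

Initial prior: P(H) = 0.4500

Update 1:
  P(E) = 0.7143 × 0.4500 + 0.2161 × 0.5500 = 0.32143500 + 0.11885500 = 0.44029000
  P(H|E) = 0.32143500 / 0.44029000 = 0.7301

Update 2:
  P(E) = 0.7143 × 0.7301 + 0.2161 × 0.2699 = 0.52151043 + 0.05832539 = 0.57983582
  P(H|E) = 0.52151043 / 0.57983582 = 0.8994

Update 3:
  P(E) = 0.7143 × 0.8994 + 0.2161 × 0.1006 = 0.64244142 + 0.02173966 = 0.66418108
  P(H|E) = 0.64244142 / 0.66418108 = 0.9673

Final posterior: 0.9673


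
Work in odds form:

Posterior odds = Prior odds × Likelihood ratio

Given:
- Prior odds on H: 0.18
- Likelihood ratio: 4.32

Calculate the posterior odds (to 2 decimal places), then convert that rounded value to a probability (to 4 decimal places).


Step 1: Calculate posterior odds
Posterior odds = Prior odds × LR
               = 0.18 × 4.32
               = 0.78

Step 2: Convert to probability
P(H|E) = Posterior odds / (1 + Posterior odds)
       = 0.78 / (1 + 0.78)
       = 0.78 / 1.78
       = 0.4382

The evidence increased P(H) from 0.1525 to 0.4382.


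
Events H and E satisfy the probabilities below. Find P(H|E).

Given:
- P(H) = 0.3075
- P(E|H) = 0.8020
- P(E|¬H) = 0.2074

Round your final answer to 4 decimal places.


Bayes' theorem: P(H|E) = P(E|H) × P(H) / P(E)

Step 1: Calculate P(E) using law of total probability
P(E) = P(E|H)P(H) + P(E|¬H)P(¬H)
     = 0.8020 × 0.3075 + 0.2074 × 0.6925
     = 0.24661500 + 0.14362450
     = 0.39023950

Step 2: Apply Bayes' theorem
P(H|E) = P(E|H) × P(H) / P(E)
       = 0.24661500 / 0.39023950
       = 0.6320


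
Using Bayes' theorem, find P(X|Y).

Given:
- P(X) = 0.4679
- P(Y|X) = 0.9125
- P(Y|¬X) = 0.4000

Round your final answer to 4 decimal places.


Bayes' theorem: P(X|Y) = P(Y|X) × P(X) / P(Y)

Step 1: Calculate P(Y) using law of total probability
P(Y) = P(Y|X)P(X) + P(Y|¬X)P(¬X)
     = 0.9125 × 0.4679 + 0.4000 × 0.5321
     = 0.42695875 + 0.21284000
     = 0.63979875

Step 2: Apply Bayes' theorem
P(X|Y) = P(Y|X) × P(X) / P(Y)
       = 0.42695875 / 0.63979875
       = 0.6673


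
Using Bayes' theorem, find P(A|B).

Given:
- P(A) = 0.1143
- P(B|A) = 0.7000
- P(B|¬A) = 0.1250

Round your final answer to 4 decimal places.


Bayes' theorem: P(A|B) = P(B|A) × P(A) / P(B)

Step 1: Calculate P(B) using law of total probability
P(B) = P(B|A)P(A) + P(B|¬A)P(¬A)
     = 0.7000 × 0.1143 + 0.1250 × 0.8857
     = 0.08001000 + 0.11071250
     = 0.19072250

Step 2: Apply Bayes' theorem
P(A|B) = P(B|A) × P(A) / P(B)
       = 0.08001000 / 0.19072250
       = 0.4195


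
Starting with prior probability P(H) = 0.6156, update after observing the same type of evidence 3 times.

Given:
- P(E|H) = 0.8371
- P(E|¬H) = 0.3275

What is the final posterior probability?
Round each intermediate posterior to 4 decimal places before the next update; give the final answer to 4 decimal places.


Sequential Bayesian updating:

Initial prior: P(H) = 0.6156

Update 1:
  P(E) = 0.8371 × 0.6156 + 0.3275 × 0.3844 = 0.51531876 + 0.12589100 = 0.64120976
  P(H|E) = 0.51531876 / 0.64120976 = 0.8037

Update 2:
  P(E) = 0.8371 × 0.8037 + 0.3275 × 0.1963 = 0.67277727 + 0.06428825 = 0.73706552
  P(H|E) = 0.67277727 / 0.73706552 = 0.9128

Update 3:
  P(E) = 0.8371 × 0.9128 + 0.3275 × 0.0872 = 0.76410488 + 0.02855800 = 0.79266288
  P(H|E) = 0.76410488 / 0.79266288 = 0.9640

Final posterior: 0.9640


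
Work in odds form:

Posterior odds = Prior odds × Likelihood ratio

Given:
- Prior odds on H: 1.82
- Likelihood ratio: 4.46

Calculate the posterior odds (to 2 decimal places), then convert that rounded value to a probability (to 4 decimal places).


Step 1: Calculate posterior odds
Posterior odds = Prior odds × LR
               = 1.82 × 4.46
               = 8.12

Step 2: Convert to probability
P(H|E) = Posterior odds / (1 + Posterior odds)
       = 8.12 / (1 + 8.12)
       = 8.12 / 9.12
       = 0.8904

The evidence increased P(H) from 0.6454 to 0.8904.


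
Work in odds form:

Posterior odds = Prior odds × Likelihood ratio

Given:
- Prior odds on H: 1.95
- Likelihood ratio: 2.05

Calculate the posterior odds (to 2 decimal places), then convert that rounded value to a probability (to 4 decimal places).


Step 1: Calculate posterior odds
Posterior odds = Prior odds × LR
               = 1.95 × 2.05
               = 4.00

Step 2: Convert to probability
P(H|E) = Posterior odds / (1 + Posterior odds)
       = 4.00 / (1 + 4.00)
       = 4.00 / 5.00
       = 0.8000

The evidence increased P(H) from 0.6610 to 0.8000.


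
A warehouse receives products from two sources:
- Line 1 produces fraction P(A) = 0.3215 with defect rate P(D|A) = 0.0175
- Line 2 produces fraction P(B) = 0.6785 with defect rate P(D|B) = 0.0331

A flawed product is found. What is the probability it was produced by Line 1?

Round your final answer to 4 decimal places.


Let A = from Line 1, D = flawed

Given:
- P(A) = 0.3215, P(B) = 0.6785
- P(D|A) = 0.0175, P(D|B) = 0.0331

Step 1: Find P(D)
P(D) = P(D|A)P(A) + P(D|B)P(B)
     = 0.0175 × 0.3215 + 0.0331 × 0.6785
     = 0.00562625 + 0.02245835
     = 0.02808460

Step 2: Apply Bayes' theorem
P(A|D) = P(D|A)P(A) / P(D)
       = 0.00562625 / 0.02808460
       = 0.2003


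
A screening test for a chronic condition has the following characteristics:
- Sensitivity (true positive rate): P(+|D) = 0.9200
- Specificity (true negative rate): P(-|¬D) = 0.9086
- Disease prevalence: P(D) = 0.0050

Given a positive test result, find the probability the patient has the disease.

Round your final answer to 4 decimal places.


Let D = has disease, + = positive test

Given:
- P(D) = 0.0050 (prevalence)
- P(+|D) = 0.9200 (sensitivity)
- P(-|¬D) = 0.9086 (specificity)
- P(+|¬D) = 0.0914 (false positive rate = 1 - specificity)

Step 1: Find P(+)
P(+) = P(+|D)P(D) + P(+|¬D)P(¬D)
     = 0.9200 × 0.0050 + 0.0914 × 0.9950
     = 0.00460000 + 0.09094300
     = 0.09554300

Step 2: Apply Bayes' theorem for P(D|+)
P(D|+) = P(+|D)P(D) / P(+)
       = 0.00460000 / 0.09554300
       = 0.0481


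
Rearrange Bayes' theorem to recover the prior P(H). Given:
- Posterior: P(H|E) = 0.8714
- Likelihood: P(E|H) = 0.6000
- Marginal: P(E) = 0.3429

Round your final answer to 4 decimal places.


From Bayes' theorem: P(H|E) = P(E|H) × P(H) / P(E)

Rearranging for P(H):
P(H) = P(H|E) × P(E) / P(E|H)
     = 0.8714 × 0.3429 / 0.6000
     = 0.29880306 / 0.6000
     = 0.4980


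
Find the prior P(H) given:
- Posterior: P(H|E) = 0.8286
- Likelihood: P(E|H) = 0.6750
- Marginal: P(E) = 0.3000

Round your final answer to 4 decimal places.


From Bayes' theorem: P(H|E) = P(E|H) × P(H) / P(E)

Rearranging for P(H):
P(H) = P(H|E) × P(E) / P(E|H)
     = 0.8286 × 0.3000 / 0.6750
     = 0.24858000 / 0.6750
     = 0.3683


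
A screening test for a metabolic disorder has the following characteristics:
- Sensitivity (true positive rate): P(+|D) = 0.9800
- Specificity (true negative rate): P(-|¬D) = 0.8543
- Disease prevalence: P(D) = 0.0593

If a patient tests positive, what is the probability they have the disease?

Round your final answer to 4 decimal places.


Let D = has disease, + = positive test

Given:
- P(D) = 0.0593 (prevalence)
- P(+|D) = 0.9800 (sensitivity)
- P(-|¬D) = 0.8543 (specificity)
- P(+|¬D) = 0.1457 (false positive rate = 1 - specificity)

Step 1: Find P(+)
P(+) = P(+|D)P(D) + P(+|¬D)P(¬D)
     = 0.9800 × 0.0593 + 0.1457 × 0.9407
     = 0.05811400 + 0.13705999
     = 0.19517399

Step 2: Apply Bayes' theorem for P(D|+)
P(D|+) = P(+|D)P(D) / P(+)
       = 0.05811400 / 0.19517399
       = 0.2978


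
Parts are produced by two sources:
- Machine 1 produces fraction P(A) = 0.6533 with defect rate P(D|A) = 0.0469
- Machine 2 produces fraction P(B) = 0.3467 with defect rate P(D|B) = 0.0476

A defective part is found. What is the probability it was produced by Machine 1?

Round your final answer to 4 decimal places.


Let A = from Machine 1, D = defective

Given:
- P(A) = 0.6533, P(B) = 0.3467
- P(D|A) = 0.0469, P(D|B) = 0.0476

Step 1: Find P(D)
P(D) = P(D|A)P(A) + P(D|B)P(B)
     = 0.0469 × 0.6533 + 0.0476 × 0.3467
     = 0.03063977 + 0.01650292
     = 0.04714269

Step 2: Apply Bayes' theorem
P(A|D) = P(D|A)P(A) / P(D)
       = 0.03063977 / 0.04714269
       = 0.6499


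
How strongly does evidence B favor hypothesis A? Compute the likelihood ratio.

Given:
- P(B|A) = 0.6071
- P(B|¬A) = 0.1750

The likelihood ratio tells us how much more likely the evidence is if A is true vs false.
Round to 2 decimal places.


Likelihood Ratio (LR) = P(B|A) / P(B|¬A)

LR = 0.6071 / 0.1750
   = 3.47

The evidence is 3.47 times more likely if A is true than if A is false.
Because LR exceeds 1, B is evidence for A.


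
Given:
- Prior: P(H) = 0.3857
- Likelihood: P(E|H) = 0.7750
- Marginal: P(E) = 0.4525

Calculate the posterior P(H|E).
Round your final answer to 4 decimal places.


Using Bayes' theorem:

P(H|E) = P(E|H) × P(H) / P(E)
       = 0.7750 × 0.3857 / 0.4525
       = 0.29891750 / 0.4525
       = 0.6606

The evidence strengthens our belief in H.
Prior: 0.3857 → Posterior: 0.6606


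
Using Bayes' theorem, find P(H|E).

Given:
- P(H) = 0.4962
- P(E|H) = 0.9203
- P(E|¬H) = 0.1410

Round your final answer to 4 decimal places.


Bayes' theorem: P(H|E) = P(E|H) × P(H) / P(E)

Step 1: Calculate P(E) using law of total probability
P(E) = P(E|H)P(H) + P(E|¬H)P(¬H)
     = 0.9203 × 0.4962 + 0.1410 × 0.5038
     = 0.45665286 + 0.07103580
     = 0.52768866

Step 2: Apply Bayes' theorem
P(H|E) = P(E|H) × P(H) / P(E)
       = 0.45665286 / 0.52768866
       = 0.8654


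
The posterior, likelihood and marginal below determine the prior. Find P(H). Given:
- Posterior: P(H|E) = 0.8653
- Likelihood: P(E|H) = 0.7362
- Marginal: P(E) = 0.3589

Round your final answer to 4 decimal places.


From Bayes' theorem: P(H|E) = P(E|H) × P(H) / P(E)

Rearranging for P(H):
P(H) = P(H|E) × P(E) / P(E|H)
     = 0.8653 × 0.3589 / 0.7362
     = 0.31055617 / 0.7362
     = 0.4218


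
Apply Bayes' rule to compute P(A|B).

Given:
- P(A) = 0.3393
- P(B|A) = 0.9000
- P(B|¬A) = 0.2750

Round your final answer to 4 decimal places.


Bayes' theorem: P(A|B) = P(B|A) × P(A) / P(B)

Step 1: Calculate P(B) using law of total probability
P(B) = P(B|A)P(A) + P(B|¬A)P(¬A)
     = 0.9000 × 0.3393 + 0.2750 × 0.6607
     = 0.30537000 + 0.18169250
     = 0.48706250

Step 2: Apply Bayes' theorem
P(A|B) = P(B|A) × P(A) / P(B)
       = 0.30537000 / 0.48706250
       = 0.6270


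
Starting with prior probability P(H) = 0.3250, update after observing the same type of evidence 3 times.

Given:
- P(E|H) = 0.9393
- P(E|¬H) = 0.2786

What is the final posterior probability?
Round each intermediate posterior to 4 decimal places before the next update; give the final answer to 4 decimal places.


Sequential Bayesian updating:

Initial prior: P(H) = 0.3250

Update 1:
  P(E) = 0.9393 × 0.3250 + 0.2786 × 0.6750 = 0.30527250 + 0.18805500 = 0.49332750
  P(H|E) = 0.30527250 / 0.49332750 = 0.6188

Update 2:
  P(E) = 0.9393 × 0.6188 + 0.2786 × 0.3812 = 0.58123884 + 0.10620232 = 0.68744116
  P(H|E) = 0.58123884 / 0.68744116 = 0.8455

Update 3:
  P(E) = 0.9393 × 0.8455 + 0.2786 × 0.1545 = 0.79417815 + 0.04304370 = 0.83722185
  P(H|E) = 0.79417815 / 0.83722185 = 0.9486

Final posterior: 0.9486


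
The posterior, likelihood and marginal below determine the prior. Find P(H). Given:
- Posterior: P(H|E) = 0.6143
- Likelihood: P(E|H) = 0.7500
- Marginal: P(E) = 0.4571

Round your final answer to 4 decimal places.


From Bayes' theorem: P(H|E) = P(E|H) × P(H) / P(E)

Rearranging for P(H):
P(H) = P(H|E) × P(E) / P(E|H)
     = 0.6143 × 0.4571 / 0.7500
     = 0.28079653 / 0.7500
     = 0.3744


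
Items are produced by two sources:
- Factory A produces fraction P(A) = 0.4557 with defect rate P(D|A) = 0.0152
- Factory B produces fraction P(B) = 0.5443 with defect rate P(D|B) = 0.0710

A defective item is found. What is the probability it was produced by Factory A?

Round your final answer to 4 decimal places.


Let A = from Factory A, D = defective

Given:
- P(A) = 0.4557, P(B) = 0.5443
- P(D|A) = 0.0152, P(D|B) = 0.0710

Step 1: Find P(D)
P(D) = P(D|A)P(A) + P(D|B)P(B)
     = 0.0152 × 0.4557 + 0.0710 × 0.5443
     = 0.00692664 + 0.03864530
     = 0.04557194

Step 2: Apply Bayes' theorem
P(A|D) = P(D|A)P(A) / P(D)
       = 0.00692664 / 0.04557194
       = 0.1520


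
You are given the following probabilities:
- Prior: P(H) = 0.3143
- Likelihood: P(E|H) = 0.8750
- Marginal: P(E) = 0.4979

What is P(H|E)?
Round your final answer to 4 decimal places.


Using Bayes' theorem:

P(H|E) = P(E|H) × P(H) / P(E)
       = 0.8750 × 0.3143 / 0.4979
       = 0.27501250 / 0.4979
       = 0.5523

The evidence strengthens our belief in H.
Prior: 0.3143 → Posterior: 0.5523


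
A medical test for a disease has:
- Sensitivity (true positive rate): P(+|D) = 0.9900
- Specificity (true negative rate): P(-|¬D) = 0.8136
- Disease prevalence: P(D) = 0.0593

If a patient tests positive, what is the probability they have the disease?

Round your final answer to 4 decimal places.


Let D = has disease, + = positive test

Given:
- P(D) = 0.0593 (prevalence)
- P(+|D) = 0.9900 (sensitivity)
- P(-|¬D) = 0.8136 (specificity)
- P(+|¬D) = 0.1864 (false positive rate = 1 - specificity)

Step 1: Find P(+)
P(+) = P(+|D)P(D) + P(+|¬D)P(¬D)
     = 0.9900 × 0.0593 + 0.1864 × 0.9407
     = 0.05870700 + 0.17534648
     = 0.23405348

Step 2: Apply Bayes' theorem for P(D|+)
P(D|+) = P(+|D)P(D) / P(+)
       = 0.05870700 / 0.23405348
       = 0.2508


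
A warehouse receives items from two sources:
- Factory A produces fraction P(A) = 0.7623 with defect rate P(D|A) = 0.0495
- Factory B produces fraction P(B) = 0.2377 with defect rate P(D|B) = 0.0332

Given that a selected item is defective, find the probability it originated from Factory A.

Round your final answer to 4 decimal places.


Let A = from Factory A, D = defective

Given:
- P(A) = 0.7623, P(B) = 0.2377
- P(D|A) = 0.0495, P(D|B) = 0.0332

Step 1: Find P(D)
P(D) = P(D|A)P(A) + P(D|B)P(B)
     = 0.0495 × 0.7623 + 0.0332 × 0.2377
     = 0.03773385 + 0.00789164
     = 0.04562549

Step 2: Apply Bayes' theorem
P(A|D) = P(D|A)P(A) / P(D)
       = 0.03773385 / 0.04562549
       = 0.8270


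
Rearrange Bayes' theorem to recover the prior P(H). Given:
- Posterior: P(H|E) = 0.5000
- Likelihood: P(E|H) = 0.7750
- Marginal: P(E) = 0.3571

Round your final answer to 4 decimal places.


From Bayes' theorem: P(H|E) = P(E|H) × P(H) / P(E)

Rearranging for P(H):
P(H) = P(H|E) × P(E) / P(E|H)
     = 0.5000 × 0.3571 / 0.7750
     = 0.17855000 / 0.7750
     = 0.2304


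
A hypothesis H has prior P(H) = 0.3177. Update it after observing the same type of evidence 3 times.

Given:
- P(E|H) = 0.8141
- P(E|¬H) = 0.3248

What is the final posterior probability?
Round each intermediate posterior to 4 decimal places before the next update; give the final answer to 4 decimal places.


Sequential Bayesian updating:

Initial prior: P(H) = 0.3177

Update 1:
  P(E) = 0.8141 × 0.3177 + 0.3248 × 0.6823 = 0.25863957 + 0.22161104 = 0.48025061
  P(H|E) = 0.25863957 / 0.48025061 = 0.5386

Update 2:
  P(E) = 0.8141 × 0.5386 + 0.3248 × 0.4614 = 0.43847426 + 0.14986272 = 0.58833698
  P(H|E) = 0.43847426 / 0.58833698 = 0.7453

Update 3:
  P(E) = 0.8141 × 0.7453 + 0.3248 × 0.2547 = 0.60674873 + 0.08272656 = 0.68947529
  P(H|E) = 0.60674873 / 0.68947529 = 0.8800

Final posterior: 0.8800


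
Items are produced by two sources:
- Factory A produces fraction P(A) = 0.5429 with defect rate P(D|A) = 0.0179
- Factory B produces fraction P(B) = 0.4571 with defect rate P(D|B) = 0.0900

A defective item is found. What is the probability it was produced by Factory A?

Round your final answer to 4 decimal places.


Let A = from Factory A, D = defective

Given:
- P(A) = 0.5429, P(B) = 0.4571
- P(D|A) = 0.0179, P(D|B) = 0.0900

Step 1: Find P(D)
P(D) = P(D|A)P(A) + P(D|B)P(B)
     = 0.0179 × 0.5429 + 0.0900 × 0.4571
     = 0.00971791 + 0.04113900
     = 0.05085691

Step 2: Apply Bayes' theorem
P(A|D) = P(D|A)P(A) / P(D)
       = 0.00971791 / 0.05085691
       = 0.1911


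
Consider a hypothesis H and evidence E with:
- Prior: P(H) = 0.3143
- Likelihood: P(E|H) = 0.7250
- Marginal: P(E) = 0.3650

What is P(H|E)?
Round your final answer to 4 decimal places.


Using Bayes' theorem:

P(H|E) = P(E|H) × P(H) / P(E)
       = 0.7250 × 0.3143 / 0.3650
       = 0.22786750 / 0.3650
       = 0.6243

The evidence strengthens our belief in H.
Prior: 0.3143 → Posterior: 0.6243


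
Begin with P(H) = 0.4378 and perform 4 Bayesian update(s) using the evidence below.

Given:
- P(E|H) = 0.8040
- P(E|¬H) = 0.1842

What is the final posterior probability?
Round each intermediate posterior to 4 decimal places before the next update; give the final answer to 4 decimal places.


Sequential Bayesian updating:

Initial prior: P(H) = 0.4378

Update 1:
  P(E) = 0.8040 × 0.4378 + 0.1842 × 0.5622 = 0.35199120 + 0.10355724 = 0.45554844
  P(H|E) = 0.35199120 / 0.45554844 = 0.7727

Update 2:
  P(E) = 0.8040 × 0.7727 + 0.1842 × 0.2273 = 0.62125080 + 0.04186866 = 0.66311946
  P(H|E) = 0.62125080 / 0.66311946 = 0.9369

Update 3:
  P(E) = 0.8040 × 0.9369 + 0.1842 × 0.0631 = 0.75326760 + 0.01162302 = 0.76489062
  P(H|E) = 0.75326760 / 0.76489062 = 0.9848

Update 4:
  P(E) = 0.8040 × 0.9848 + 0.1842 × 0.0152 = 0.79177920 + 0.00279984 = 0.79457904
  P(H|E) = 0.79177920 / 0.79457904 = 0.9965

Final posterior: 0.9965


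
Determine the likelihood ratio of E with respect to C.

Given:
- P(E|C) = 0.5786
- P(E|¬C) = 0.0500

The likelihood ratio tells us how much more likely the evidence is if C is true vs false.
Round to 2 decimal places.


Likelihood Ratio (LR) = P(E|C) / P(E|¬C)

LR = 0.5786 / 0.0500
   = 11.57

The evidence is 11.57 times more likely if C is true than if C is false.
LR > 1, so observing E raises the odds in favor of C.


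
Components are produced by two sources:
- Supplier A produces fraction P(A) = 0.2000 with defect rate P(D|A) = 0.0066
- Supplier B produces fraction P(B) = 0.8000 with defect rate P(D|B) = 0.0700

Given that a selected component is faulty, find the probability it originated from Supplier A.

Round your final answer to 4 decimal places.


Let A = from Supplier A, D = faulty

Given:
- P(A) = 0.2000, P(B) = 0.8000
- P(D|A) = 0.0066, P(D|B) = 0.0700

Step 1: Find P(D)
P(D) = P(D|A)P(A) + P(D|B)P(B)
     = 0.0066 × 0.2000 + 0.0700 × 0.8000
     = 0.00132000 + 0.05600000
     = 0.05732000

Step 2: Apply Bayes' theorem
P(A|D) = P(D|A)P(A) / P(D)
       = 0.00132000 / 0.05732000
       = 0.0230


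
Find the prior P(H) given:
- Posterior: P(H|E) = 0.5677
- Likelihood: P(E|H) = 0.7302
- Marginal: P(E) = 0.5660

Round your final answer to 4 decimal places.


From Bayes' theorem: P(H|E) = P(E|H) × P(H) / P(E)

Rearranging for P(H):
P(H) = P(H|E) × P(E) / P(E|H)
     = 0.5677 × 0.5660 / 0.7302
     = 0.32131820 / 0.7302
     = 0.4400


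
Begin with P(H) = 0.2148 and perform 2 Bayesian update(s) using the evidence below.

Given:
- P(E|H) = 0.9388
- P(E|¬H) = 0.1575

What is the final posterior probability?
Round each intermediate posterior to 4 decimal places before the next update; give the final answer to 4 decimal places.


Sequential Bayesian updating:

Initial prior: P(H) = 0.2148

Update 1:
  P(E) = 0.9388 × 0.2148 + 0.1575 × 0.7852 = 0.20165424 + 0.12366900 = 0.32532324
  P(H|E) = 0.20165424 / 0.32532324 = 0.6199

Update 2:
  P(E) = 0.9388 × 0.6199 + 0.1575 × 0.3801 = 0.58196212 + 0.05986575 = 0.64182787
  P(H|E) = 0.58196212 / 0.64182787 = 0.9067

Final posterior: 0.9067


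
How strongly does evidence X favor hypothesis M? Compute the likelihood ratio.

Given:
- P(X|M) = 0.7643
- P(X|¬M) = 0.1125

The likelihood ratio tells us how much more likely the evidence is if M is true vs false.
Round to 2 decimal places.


Likelihood Ratio (LR) = P(X|M) / P(X|¬M)

LR = 0.7643 / 0.1125
   = 6.79

The evidence is 6.79 times more likely if M is true than if M is false.
LR > 1, so observing X raises the odds in favor of M.


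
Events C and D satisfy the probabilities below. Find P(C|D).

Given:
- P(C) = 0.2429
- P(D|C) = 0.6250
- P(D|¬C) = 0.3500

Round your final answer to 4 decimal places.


Bayes' theorem: P(C|D) = P(D|C) × P(C) / P(D)

Step 1: Calculate P(D) using law of total probability
P(D) = P(D|C)P(C) + P(D|¬C)P(¬C)
     = 0.6250 × 0.2429 + 0.3500 × 0.7571
     = 0.15181250 + 0.26498500
     = 0.41679750

Step 2: Apply Bayes' theorem
P(C|D) = P(D|C) × P(C) / P(D)
       = 0.15181250 / 0.41679750
       = 0.3642


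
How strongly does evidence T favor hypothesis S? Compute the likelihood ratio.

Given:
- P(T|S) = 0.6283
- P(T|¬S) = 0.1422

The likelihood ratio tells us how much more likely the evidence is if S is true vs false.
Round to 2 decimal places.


Likelihood Ratio (LR) = P(T|S) / P(T|¬S)

LR = 0.6283 / 0.1422
   = 4.42

The evidence is 4.42 times more likely if S is true than if S is false.
Because LR exceeds 1, T is evidence for S.


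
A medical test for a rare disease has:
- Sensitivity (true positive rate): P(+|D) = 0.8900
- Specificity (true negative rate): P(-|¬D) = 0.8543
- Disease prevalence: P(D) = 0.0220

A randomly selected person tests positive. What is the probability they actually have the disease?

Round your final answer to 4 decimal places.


Let D = has disease, + = positive test

Given:
- P(D) = 0.0220 (prevalence)
- P(+|D) = 0.8900 (sensitivity)
- P(-|¬D) = 0.8543 (specificity)
- P(+|¬D) = 0.1457 (false positive rate = 1 - specificity)

Step 1: Find P(+)
P(+) = P(+|D)P(D) + P(+|¬D)P(¬D)
     = 0.8900 × 0.0220 + 0.1457 × 0.9780
     = 0.01958000 + 0.14249460
     = 0.16207460

Step 2: Apply Bayes' theorem for P(D|+)
P(D|+) = P(+|D)P(D) / P(+)
       = 0.01958000 / 0.16207460
       = 0.1208


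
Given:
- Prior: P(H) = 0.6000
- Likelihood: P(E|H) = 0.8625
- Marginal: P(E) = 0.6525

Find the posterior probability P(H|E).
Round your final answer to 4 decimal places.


Using Bayes' theorem:

P(H|E) = P(E|H) × P(H) / P(E)
       = 0.8625 × 0.6000 / 0.6525
       = 0.51750000 / 0.6525
       = 0.7931

The evidence strengthens our belief in H.
Prior: 0.6000 → Posterior: 0.7931


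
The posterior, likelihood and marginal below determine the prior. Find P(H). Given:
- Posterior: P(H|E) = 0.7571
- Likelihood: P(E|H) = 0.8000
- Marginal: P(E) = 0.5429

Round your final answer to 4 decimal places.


From Bayes' theorem: P(H|E) = P(E|H) × P(H) / P(E)

Rearranging for P(H):
P(H) = P(H|E) × P(E) / P(E|H)
     = 0.7571 × 0.5429 / 0.8000
     = 0.41102959 / 0.8000
     = 0.5138


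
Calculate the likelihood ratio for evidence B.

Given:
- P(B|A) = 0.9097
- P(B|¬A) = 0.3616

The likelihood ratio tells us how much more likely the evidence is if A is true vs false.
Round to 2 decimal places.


Likelihood Ratio (LR) = P(B|A) / P(B|¬A)

LR = 0.9097 / 0.3616
   = 2.52

The evidence is 2.52 times more likely if A is true than if A is false.
Because LR exceeds 1, B is evidence for A.


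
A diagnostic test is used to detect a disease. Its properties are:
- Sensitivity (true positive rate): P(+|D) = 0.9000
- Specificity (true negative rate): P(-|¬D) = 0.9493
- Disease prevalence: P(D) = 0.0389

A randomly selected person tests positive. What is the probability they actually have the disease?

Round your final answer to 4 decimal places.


Let D = has disease, + = positive test

Given:
- P(D) = 0.0389 (prevalence)
- P(+|D) = 0.9000 (sensitivity)
- P(-|¬D) = 0.9493 (specificity)
- P(+|¬D) = 0.0507 (false positive rate = 1 - specificity)

Step 1: Find P(+)
P(+) = P(+|D)P(D) + P(+|¬D)P(¬D)
     = 0.9000 × 0.0389 + 0.0507 × 0.9611
     = 0.03501000 + 0.04872777
     = 0.08373777

Step 2: Apply Bayes' theorem for P(D|+)
P(D|+) = P(+|D)P(D) / P(+)
       = 0.03501000 / 0.08373777
       = 0.4181


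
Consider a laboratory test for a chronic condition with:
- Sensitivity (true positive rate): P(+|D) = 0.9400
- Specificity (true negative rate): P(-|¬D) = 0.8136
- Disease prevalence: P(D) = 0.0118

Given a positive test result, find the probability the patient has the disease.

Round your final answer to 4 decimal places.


Let D = has disease, + = positive test

Given:
- P(D) = 0.0118 (prevalence)
- P(+|D) = 0.9400 (sensitivity)
- P(-|¬D) = 0.8136 (specificity)
- P(+|¬D) = 0.1864 (false positive rate = 1 - specificity)

Step 1: Find P(+)
P(+) = P(+|D)P(D) + P(+|¬D)P(¬D)
     = 0.9400 × 0.0118 + 0.1864 × 0.9882
     = 0.01109200 + 0.18420048
     = 0.19529248

Step 2: Apply Bayes' theorem for P(D|+)
P(D|+) = P(+|D)P(D) / P(+)
       = 0.01109200 / 0.19529248
       = 0.0568


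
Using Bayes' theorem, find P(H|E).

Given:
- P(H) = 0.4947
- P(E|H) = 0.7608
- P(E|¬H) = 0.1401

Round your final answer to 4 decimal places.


Bayes' theorem: P(H|E) = P(E|H) × P(H) / P(E)

Step 1: Calculate P(E) using law of total probability
P(E) = P(E|H)P(H) + P(E|¬H)P(¬H)
     = 0.7608 × 0.4947 + 0.1401 × 0.5053
     = 0.37636776 + 0.07079253
     = 0.44716029

Step 2: Apply Bayes' theorem
P(H|E) = P(E|H) × P(H) / P(E)
       = 0.37636776 / 0.44716029
       = 0.8417


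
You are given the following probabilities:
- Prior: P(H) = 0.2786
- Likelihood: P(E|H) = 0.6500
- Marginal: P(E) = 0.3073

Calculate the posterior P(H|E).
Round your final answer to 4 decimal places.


Using Bayes' theorem:

P(H|E) = P(E|H) × P(H) / P(E)
       = 0.6500 × 0.2786 / 0.3073
       = 0.18109000 / 0.3073
       = 0.5893

The evidence strengthens our belief in H.
Prior: 0.2786 → Posterior: 0.5893


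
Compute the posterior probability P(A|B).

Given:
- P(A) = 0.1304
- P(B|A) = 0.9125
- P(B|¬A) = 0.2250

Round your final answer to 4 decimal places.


Bayes' theorem: P(A|B) = P(B|A) × P(A) / P(B)

Step 1: Calculate P(B) using law of total probability
P(B) = P(B|A)P(A) + P(B|¬A)P(¬A)
     = 0.9125 × 0.1304 + 0.2250 × 0.8696
     = 0.11899000 + 0.19566000
     = 0.31465000

Step 2: Apply Bayes' theorem
P(A|B) = P(B|A) × P(A) / P(B)
       = 0.11899000 / 0.31465000
       = 0.3782


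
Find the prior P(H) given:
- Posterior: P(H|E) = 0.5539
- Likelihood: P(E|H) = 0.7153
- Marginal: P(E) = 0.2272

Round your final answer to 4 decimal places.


From Bayes' theorem: P(H|E) = P(E|H) × P(H) / P(E)

Rearranging for P(H):
P(H) = P(H|E) × P(E) / P(E|H)
     = 0.5539 × 0.2272 / 0.7153
     = 0.12584608 / 0.7153
     = 0.1759


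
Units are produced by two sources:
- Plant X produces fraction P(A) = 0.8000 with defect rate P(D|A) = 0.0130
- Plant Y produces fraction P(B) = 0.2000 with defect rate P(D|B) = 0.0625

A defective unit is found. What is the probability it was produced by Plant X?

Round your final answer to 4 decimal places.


Let A = from Plant X, D = defective

Given:
- P(A) = 0.8000, P(B) = 0.2000
- P(D|A) = 0.0130, P(D|B) = 0.0625

Step 1: Find P(D)
P(D) = P(D|A)P(A) + P(D|B)P(B)
     = 0.0130 × 0.8000 + 0.0625 × 0.2000
     = 0.01040000 + 0.01250000
     = 0.02290000

Step 2: Apply Bayes' theorem
P(A|D) = P(D|A)P(A) / P(D)
       = 0.01040000 / 0.02290000
       = 0.4541


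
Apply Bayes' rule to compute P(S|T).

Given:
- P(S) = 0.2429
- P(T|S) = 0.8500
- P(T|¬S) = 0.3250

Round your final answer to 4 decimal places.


Bayes' theorem: P(S|T) = P(T|S) × P(S) / P(T)

Step 1: Calculate P(T) using law of total probability
P(T) = P(T|S)P(S) + P(T|¬S)P(¬S)
     = 0.8500 × 0.2429 + 0.3250 × 0.7571
     = 0.20646500 + 0.24605750
     = 0.45252250

Step 2: Apply Bayes' theorem
P(S|T) = P(T|S) × P(S) / P(T)
       = 0.20646500 / 0.45252250
       = 0.4563


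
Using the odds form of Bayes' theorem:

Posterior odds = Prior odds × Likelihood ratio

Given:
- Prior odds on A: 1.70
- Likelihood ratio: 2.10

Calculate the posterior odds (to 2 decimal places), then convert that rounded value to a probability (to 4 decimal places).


Step 1: Calculate posterior odds
Posterior odds = Prior odds × LR
               = 1.70 × 2.10
               = 3.57

Step 2: Convert to probability
P(A|E) = Posterior odds / (1 + Posterior odds)
       = 3.57 / (1 + 3.57)
       = 3.57 / 4.57
       = 0.7812

The evidence increased P(A) from 0.6296 to 0.7812.


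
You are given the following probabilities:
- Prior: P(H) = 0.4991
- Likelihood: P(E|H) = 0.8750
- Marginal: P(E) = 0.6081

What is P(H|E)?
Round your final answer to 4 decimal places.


Using Bayes' theorem:

P(H|E) = P(E|H) × P(H) / P(E)
       = 0.8750 × 0.4991 / 0.6081
       = 0.43671250 / 0.6081
       = 0.7182

The evidence strengthens our belief in H.
Prior: 0.4991 → Posterior: 0.7182


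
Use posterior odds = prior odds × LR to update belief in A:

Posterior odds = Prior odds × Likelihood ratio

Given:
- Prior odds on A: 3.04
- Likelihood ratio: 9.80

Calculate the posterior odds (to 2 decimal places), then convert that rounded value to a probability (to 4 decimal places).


Step 1: Calculate posterior odds
Posterior odds = Prior odds × LR
               = 3.04 × 9.80
               = 29.79

Step 2: Convert to probability
P(A|E) = Posterior odds / (1 + Posterior odds)
       = 29.79 / (1 + 29.79)
       = 29.79 / 30.79
       = 0.9675

The evidence increased P(A) from 0.7525 to 0.9675.


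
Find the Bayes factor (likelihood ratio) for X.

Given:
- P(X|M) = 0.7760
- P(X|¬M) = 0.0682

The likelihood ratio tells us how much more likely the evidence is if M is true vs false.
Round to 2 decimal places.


Likelihood Ratio (LR) = P(X|M) / P(X|¬M)

LR = 0.7760 / 0.0682
   = 11.38

The evidence is 11.38 times more likely if M is true than if M is false.
Because LR exceeds 1, X is evidence for M.


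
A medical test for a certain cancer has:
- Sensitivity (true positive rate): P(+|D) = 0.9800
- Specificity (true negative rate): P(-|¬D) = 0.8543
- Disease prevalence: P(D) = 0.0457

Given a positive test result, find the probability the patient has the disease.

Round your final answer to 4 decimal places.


Let D = has disease, + = positive test

Given:
- P(D) = 0.0457 (prevalence)
- P(+|D) = 0.9800 (sensitivity)
- P(-|¬D) = 0.8543 (specificity)
- P(+|¬D) = 0.1457 (false positive rate = 1 - specificity)

Step 1: Find P(+)
P(+) = P(+|D)P(D) + P(+|¬D)P(¬D)
     = 0.9800 × 0.0457 + 0.1457 × 0.9543
     = 0.04478600 + 0.13904151
     = 0.18382751

Step 2: Apply Bayes' theorem for P(D|+)
P(D|+) = P(+|D)P(D) / P(+)
       = 0.04478600 / 0.18382751
       = 0.2436


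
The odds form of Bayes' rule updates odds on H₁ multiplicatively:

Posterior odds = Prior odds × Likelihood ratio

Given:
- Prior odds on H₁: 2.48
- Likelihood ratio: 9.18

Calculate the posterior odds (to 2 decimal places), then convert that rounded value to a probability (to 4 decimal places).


Step 1: Calculate posterior odds
Posterior odds = Prior odds × LR
               = 2.48 × 9.18
               = 22.77

Step 2: Convert to probability
P(H₁|E) = Posterior odds / (1 + Posterior odds)
       = 22.77 / (1 + 22.77)
       = 22.77 / 23.77
       = 0.9579

The evidence increased P(H₁) from 0.7126 to 0.9579.


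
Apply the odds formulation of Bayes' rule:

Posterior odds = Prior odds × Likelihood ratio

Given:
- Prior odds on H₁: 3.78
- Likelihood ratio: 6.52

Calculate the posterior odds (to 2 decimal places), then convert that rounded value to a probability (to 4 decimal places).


Step 1: Calculate posterior odds
Posterior odds = Prior odds × LR
               = 3.78 × 6.52
               = 24.65

Step 2: Convert to probability
P(H₁|E) = Posterior odds / (1 + Posterior odds)
       = 24.65 / (1 + 24.65)
       = 24.65 / 25.65
       = 0.9610

The evidence increased P(H₁) from 0.7908 to 0.9610.


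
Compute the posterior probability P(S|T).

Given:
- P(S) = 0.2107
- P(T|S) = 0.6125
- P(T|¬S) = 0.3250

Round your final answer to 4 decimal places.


Bayes' theorem: P(S|T) = P(T|S) × P(S) / P(T)

Step 1: Calculate P(T) using law of total probability
P(T) = P(T|S)P(S) + P(T|¬S)P(¬S)
     = 0.6125 × 0.2107 + 0.3250 × 0.7893
     = 0.12905375 + 0.25652250
     = 0.38557625

Step 2: Apply Bayes' theorem
P(S|T) = P(T|S) × P(S) / P(T)
       = 0.12905375 / 0.38557625
       = 0.3347


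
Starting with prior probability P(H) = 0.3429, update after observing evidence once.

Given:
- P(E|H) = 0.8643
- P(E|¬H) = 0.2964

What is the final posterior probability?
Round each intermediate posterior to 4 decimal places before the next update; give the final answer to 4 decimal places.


Sequential Bayesian updating:

Initial prior: P(H) = 0.3429

Update 1:
  P(E) = 0.8643 × 0.3429 + 0.2964 × 0.6571 = 0.29636847 + 0.19476444 = 0.49113291
  P(H|E) = 0.29636847 / 0.49113291 = 0.6034

Final posterior: 0.6034


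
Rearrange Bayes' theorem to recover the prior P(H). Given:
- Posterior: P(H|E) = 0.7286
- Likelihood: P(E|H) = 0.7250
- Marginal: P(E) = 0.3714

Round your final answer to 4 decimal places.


From Bayes' theorem: P(H|E) = P(E|H) × P(H) / P(E)

Rearranging for P(H):
P(H) = P(H|E) × P(E) / P(E|H)
     = 0.7286 × 0.3714 / 0.7250
     = 0.27060204 / 0.7250
     = 0.3732


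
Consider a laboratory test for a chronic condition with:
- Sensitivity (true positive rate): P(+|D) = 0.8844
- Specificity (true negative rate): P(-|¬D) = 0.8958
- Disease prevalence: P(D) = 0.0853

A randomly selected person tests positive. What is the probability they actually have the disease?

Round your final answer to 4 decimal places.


Let D = has disease, + = positive test

Given:
- P(D) = 0.0853 (prevalence)
- P(+|D) = 0.8844 (sensitivity)
- P(-|¬D) = 0.8958 (specificity)
- P(+|¬D) = 0.1042 (false positive rate = 1 - specificity)

Step 1: Find P(+)
P(+) = P(+|D)P(D) + P(+|¬D)P(¬D)
     = 0.8844 × 0.0853 + 0.1042 × 0.9147
     = 0.07543932 + 0.09531174
     = 0.17075106

Step 2: Apply Bayes' theorem for P(D|+)
P(D|+) = P(+|D)P(D) / P(+)
       = 0.07543932 / 0.17075106
       = 0.4418


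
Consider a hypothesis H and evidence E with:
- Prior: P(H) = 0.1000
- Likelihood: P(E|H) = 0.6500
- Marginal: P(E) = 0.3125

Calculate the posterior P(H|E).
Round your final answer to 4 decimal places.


Using Bayes' theorem:

P(H|E) = P(E|H) × P(H) / P(E)
       = 0.6500 × 0.1000 / 0.3125
       = 0.06500000 / 0.3125
       = 0.2080

The evidence strengthens our belief in H.
Prior: 0.1000 → Posterior: 0.2080


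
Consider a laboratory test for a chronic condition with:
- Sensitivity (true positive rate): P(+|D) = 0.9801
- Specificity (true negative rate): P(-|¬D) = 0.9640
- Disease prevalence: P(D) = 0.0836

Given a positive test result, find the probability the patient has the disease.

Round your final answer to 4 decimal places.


Let D = has disease, + = positive test

Given:
- P(D) = 0.0836 (prevalence)
- P(+|D) = 0.9801 (sensitivity)
- P(-|¬D) = 0.9640 (specificity)
- P(+|¬D) = 0.0360 (false positive rate = 1 - specificity)

Step 1: Find P(+)
P(+) = P(+|D)P(D) + P(+|¬D)P(¬D)
     = 0.9801 × 0.0836 + 0.0360 × 0.9164
     = 0.08193636 + 0.03299040
     = 0.11492676

Step 2: Apply Bayes' theorem for P(D|+)
P(D|+) = P(+|D)P(D) / P(+)
       = 0.08193636 / 0.11492676
       = 0.7129


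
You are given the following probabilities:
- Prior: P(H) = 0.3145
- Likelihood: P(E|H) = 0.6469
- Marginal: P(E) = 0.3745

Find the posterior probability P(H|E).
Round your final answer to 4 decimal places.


Using Bayes' theorem:

P(H|E) = P(E|H) × P(H) / P(E)
       = 0.6469 × 0.3145 / 0.3745
       = 0.20345005 / 0.3745
       = 0.5433

The evidence strengthens our belief in H.
Prior: 0.3145 → Posterior: 0.5433


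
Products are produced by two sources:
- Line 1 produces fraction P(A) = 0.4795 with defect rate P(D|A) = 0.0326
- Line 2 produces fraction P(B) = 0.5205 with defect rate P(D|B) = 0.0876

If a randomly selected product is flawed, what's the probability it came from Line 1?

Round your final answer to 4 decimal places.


Let A = from Line 1, D = flawed

Given:
- P(A) = 0.4795, P(B) = 0.5205
- P(D|A) = 0.0326, P(D|B) = 0.0876

Step 1: Find P(D)
P(D) = P(D|A)P(A) + P(D|B)P(B)
     = 0.0326 × 0.4795 + 0.0876 × 0.5205
     = 0.01563170 + 0.04559580
     = 0.06122750

Step 2: Apply Bayes' theorem
P(A|D) = P(D|A)P(A) / P(D)
       = 0.01563170 / 0.06122750
       = 0.2553


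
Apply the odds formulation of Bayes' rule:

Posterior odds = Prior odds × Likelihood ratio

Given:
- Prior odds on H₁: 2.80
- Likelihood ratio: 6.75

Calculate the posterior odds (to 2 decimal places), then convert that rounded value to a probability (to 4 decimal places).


Step 1: Calculate posterior odds
Posterior odds = Prior odds × LR
               = 2.80 × 6.75
               = 18.90

Step 2: Convert to probability
P(H₁|E) = Posterior odds / (1 + Posterior odds)
       = 18.90 / (1 + 18.90)
       = 18.90 / 19.90
       = 0.9497

The evidence increased P(H₁) from 0.7368 to 0.9497.


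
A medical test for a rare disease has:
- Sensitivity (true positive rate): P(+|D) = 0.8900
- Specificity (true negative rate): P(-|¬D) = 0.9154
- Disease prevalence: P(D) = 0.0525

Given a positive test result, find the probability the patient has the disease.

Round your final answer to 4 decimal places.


Let D = has disease, + = positive test

Given:
- P(D) = 0.0525 (prevalence)
- P(+|D) = 0.8900 (sensitivity)
- P(-|¬D) = 0.9154 (specificity)
- P(+|¬D) = 0.0846 (false positive rate = 1 - specificity)

Step 1: Find P(+)
P(+) = P(+|D)P(D) + P(+|¬D)P(¬D)
     = 0.8900 × 0.0525 + 0.0846 × 0.9475
     = 0.04672500 + 0.08015850
     = 0.12688350

Step 2: Apply Bayes' theorem for P(D|+)
P(D|+) = P(+|D)P(D) / P(+)
       = 0.04672500 / 0.12688350
       = 0.3683


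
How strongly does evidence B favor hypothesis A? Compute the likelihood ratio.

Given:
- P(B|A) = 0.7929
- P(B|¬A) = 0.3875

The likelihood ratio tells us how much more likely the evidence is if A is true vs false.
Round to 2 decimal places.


Likelihood Ratio (LR) = P(B|A) / P(B|¬A)

LR = 0.7929 / 0.3875
   = 2.05

The evidence is 2.05 times more likely if A is true than if A is false.
Since LR > 1, the evidence supports A over ¬A.


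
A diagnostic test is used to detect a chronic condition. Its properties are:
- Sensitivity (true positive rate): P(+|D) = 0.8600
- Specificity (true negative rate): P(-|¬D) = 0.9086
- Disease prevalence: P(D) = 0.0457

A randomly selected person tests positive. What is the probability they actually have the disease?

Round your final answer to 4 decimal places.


Let D = has disease, + = positive test

Given:
- P(D) = 0.0457 (prevalence)
- P(+|D) = 0.8600 (sensitivity)
- P(-|¬D) = 0.9086 (specificity)
- P(+|¬D) = 0.0914 (false positive rate = 1 - specificity)

Step 1: Find P(+)
P(+) = P(+|D)P(D) + P(+|¬D)P(¬D)
     = 0.8600 × 0.0457 + 0.0914 × 0.9543
     = 0.03930200 + 0.08722302
     = 0.12652502

Step 2: Apply Bayes' theorem for P(D|+)
P(D|+) = P(+|D)P(D) / P(+)
       = 0.03930200 / 0.12652502
       = 0.3106
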